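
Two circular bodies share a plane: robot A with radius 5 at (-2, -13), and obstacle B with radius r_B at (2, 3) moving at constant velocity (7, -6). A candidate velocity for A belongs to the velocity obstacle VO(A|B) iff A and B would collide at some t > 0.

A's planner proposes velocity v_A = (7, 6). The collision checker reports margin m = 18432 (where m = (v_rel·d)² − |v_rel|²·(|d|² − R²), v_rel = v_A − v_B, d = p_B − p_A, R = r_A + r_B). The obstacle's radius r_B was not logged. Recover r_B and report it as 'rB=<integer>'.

m = 18432
d = (4, 16);  v_rel = (0, 12),  |v_rel|² = 144
v_rel×d = (0)·(16) − (12)·(4) = -48
since m = R²·144 − (-48)²:  R² = (2304 + 18432) / 144 = 144
R = √144 = 12  ⇒  r_B = 12 − 5 = 7

rB=7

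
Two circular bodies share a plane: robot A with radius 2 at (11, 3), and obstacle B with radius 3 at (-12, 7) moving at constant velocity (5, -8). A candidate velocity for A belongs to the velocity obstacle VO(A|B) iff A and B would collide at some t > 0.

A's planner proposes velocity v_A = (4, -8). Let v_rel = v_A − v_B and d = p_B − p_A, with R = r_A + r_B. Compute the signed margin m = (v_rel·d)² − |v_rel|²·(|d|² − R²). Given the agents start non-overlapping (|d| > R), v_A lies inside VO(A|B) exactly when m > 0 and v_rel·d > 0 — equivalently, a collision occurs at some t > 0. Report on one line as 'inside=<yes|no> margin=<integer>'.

d = (-23, 4),  |d|² = 545;  R = 2+3 = 5,  c = 545−5² = 520
v_rel = (-1, 0),  |v_rel|² = 1;  v_rel·d = (-1)·(-23) + (0)·(4) = 23
1·t² − 46·t + 520 = 0  ⇒  m = 23² − 1·520 = 9
m = 9 > 0,  v_rel·d = 23 > 0  ⇒  inside

inside=yes margin=9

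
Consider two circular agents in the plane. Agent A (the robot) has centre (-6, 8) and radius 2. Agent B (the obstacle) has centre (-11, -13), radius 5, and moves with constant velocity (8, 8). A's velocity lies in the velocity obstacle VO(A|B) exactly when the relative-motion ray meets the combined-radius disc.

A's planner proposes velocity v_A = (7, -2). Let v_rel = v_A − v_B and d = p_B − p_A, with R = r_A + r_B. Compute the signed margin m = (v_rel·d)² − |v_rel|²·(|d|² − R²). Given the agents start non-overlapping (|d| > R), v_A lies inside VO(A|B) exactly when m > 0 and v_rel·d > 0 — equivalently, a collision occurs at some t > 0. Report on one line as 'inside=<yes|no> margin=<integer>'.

d = (-5, -21),  |d|² = 466;  R = 2+5 = 7,  c = 466−7² = 417
v_rel = (-1, -10),  |v_rel|² = 101;  v_rel·d = (-1)·(-5) + (-10)·(-21) = 215
101·t² − 430·t + 417 = 0  ⇒  m = 215² − 101·417 = 4108
m = 4108 > 0,  v_rel·d = 215 > 0  ⇒  inside

inside=yes margin=4108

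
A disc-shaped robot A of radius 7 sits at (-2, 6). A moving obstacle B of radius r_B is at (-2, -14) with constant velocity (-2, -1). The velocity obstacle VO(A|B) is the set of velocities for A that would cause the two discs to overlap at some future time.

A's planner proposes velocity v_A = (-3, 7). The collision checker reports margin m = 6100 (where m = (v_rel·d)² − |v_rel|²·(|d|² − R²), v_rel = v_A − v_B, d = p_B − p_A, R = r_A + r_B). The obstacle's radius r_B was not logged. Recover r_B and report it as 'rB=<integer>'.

m = 6100
d = (0, -20);  v_rel = (-1, 8),  |v_rel|² = 65
v_rel×d = (-1)·(-20) − (8)·(0) = 20
since m = R²·65 − 20²:  R² = (400 + 6100) / 65 = 100
R = √100 = 10  ⇒  r_B = 10 − 7 = 3

rB=3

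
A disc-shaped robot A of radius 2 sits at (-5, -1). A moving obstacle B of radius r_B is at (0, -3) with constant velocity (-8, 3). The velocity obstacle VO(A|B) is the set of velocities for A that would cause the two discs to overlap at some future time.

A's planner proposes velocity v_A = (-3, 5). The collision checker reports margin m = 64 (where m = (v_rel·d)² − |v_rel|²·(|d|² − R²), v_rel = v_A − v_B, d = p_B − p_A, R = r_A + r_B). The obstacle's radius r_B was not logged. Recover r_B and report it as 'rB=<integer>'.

m = 64
d = (5, -2);  v_rel = (5, 2),  |v_rel|² = 29
v_rel×d = (5)·(-2) − (2)·(5) = -20
since m = R²·29 − (-20)²:  R² = (400 + 64) / 29 = 16
R = √16 = 4  ⇒  r_B = 4 − 2 = 2

rB=2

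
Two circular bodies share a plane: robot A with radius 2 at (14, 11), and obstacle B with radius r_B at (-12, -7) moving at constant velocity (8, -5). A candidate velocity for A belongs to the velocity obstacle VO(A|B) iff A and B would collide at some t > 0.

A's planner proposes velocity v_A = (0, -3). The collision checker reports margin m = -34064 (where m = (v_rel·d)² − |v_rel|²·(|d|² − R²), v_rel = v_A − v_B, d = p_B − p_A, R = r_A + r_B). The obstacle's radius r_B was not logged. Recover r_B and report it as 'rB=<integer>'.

m = -34064
d = (-26, -18);  v_rel = (-8, 2),  |v_rel|² = 68
v_rel×d = (-8)·(-18) − (2)·(-26) = 196
since m = R²·68 − 196²:  R² = (38416 + -34064) / 68 = 64
R = √64 = 8  ⇒  r_B = 8 − 2 = 6

rB=6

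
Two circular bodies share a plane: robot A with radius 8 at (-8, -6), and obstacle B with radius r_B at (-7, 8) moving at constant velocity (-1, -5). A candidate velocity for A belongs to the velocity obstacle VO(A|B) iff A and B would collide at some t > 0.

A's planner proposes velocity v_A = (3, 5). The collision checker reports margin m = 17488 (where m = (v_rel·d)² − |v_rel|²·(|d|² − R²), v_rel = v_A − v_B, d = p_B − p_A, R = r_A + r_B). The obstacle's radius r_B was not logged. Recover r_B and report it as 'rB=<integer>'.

m = 17488
d = (1, 14);  v_rel = (4, 10),  |v_rel|² = 116
v_rel×d = (4)·(14) − (10)·(1) = 46
since m = R²·116 − 46²:  R² = (2116 + 17488) / 116 = 169
R = √169 = 13  ⇒  r_B = 13 − 8 = 5

rB=5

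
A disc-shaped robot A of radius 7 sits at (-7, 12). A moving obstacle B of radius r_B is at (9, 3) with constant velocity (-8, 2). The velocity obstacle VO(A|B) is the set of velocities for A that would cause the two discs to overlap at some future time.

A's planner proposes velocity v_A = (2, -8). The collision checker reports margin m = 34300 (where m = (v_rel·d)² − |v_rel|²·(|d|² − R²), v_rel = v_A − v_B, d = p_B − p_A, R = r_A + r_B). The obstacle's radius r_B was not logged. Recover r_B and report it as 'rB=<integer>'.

m = 34300
d = (16, -9);  v_rel = (10, -10),  |v_rel|² = 200
v_rel×d = (10)·(-9) − (-10)·(16) = 70
since m = R²·200 − 70²:  R² = (4900 + 34300) / 200 = 196
R = √196 = 14  ⇒  r_B = 14 − 7 = 7

rB=7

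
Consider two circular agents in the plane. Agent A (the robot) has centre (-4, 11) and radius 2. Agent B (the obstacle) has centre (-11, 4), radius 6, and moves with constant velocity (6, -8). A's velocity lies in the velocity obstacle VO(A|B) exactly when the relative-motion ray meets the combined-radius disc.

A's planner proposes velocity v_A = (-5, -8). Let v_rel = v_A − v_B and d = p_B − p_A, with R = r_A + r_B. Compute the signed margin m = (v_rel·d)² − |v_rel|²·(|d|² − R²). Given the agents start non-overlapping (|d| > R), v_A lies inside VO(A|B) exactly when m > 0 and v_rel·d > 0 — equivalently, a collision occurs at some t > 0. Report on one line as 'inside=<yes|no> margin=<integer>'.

d = (-7, -7),  |d|² = 98;  R = 2+6 = 8,  c = 98−8² = 34
v_rel = (-11, 0),  |v_rel|² = 121;  v_rel·d = (-11)·(-7) + (0)·(-7) = 77
121·t² − 154·t + 34 = 0  ⇒  m = 77² − 121·34 = 1815
m = 1815 > 0,  v_rel·d = 77 > 0  ⇒  inside

inside=yes margin=1815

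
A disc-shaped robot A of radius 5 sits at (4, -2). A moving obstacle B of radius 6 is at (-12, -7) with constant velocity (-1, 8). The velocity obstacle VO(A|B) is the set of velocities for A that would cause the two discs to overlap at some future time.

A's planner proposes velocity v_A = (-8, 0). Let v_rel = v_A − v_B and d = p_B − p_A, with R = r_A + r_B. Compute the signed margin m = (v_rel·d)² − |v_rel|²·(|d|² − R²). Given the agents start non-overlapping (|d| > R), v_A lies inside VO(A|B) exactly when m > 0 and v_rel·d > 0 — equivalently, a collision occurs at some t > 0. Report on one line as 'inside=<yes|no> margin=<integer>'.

d = (-16, -5),  |d|² = 281;  R = 5+6 = 11,  c = 281−11² = 160
v_rel = (-7, -8),  |v_rel|² = 113;  v_rel·d = (-7)·(-16) + (-8)·(-5) = 152
113·t² − 304·t + 160 = 0  ⇒  m = 152² − 113·160 = 5024
m = 5024 > 0,  v_rel·d = 152 > 0  ⇒  inside

inside=yes margin=5024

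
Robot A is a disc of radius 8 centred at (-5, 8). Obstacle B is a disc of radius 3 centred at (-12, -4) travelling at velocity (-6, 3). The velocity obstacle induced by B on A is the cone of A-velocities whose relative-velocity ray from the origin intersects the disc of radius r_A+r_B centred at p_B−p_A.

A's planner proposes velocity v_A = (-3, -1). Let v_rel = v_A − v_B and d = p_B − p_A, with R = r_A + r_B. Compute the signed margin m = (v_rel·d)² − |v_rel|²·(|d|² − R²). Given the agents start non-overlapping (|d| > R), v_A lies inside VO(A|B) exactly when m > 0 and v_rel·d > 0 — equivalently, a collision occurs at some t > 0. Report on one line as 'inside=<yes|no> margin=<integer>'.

d = (-7, -12),  |d|² = 193;  R = 8+3 = 11,  c = 193−11² = 72
v_rel = (3, -4),  |v_rel|² = 25;  v_rel·d = (3)·(-7) + (-4)·(-12) = 27
25·t² − 54·t + 72 = 0  ⇒  m = 27² − 25·72 = -1071
m = -1071 < 0,  v_rel·d = 27 > 0  ⇒  outside

inside=no margin=-1071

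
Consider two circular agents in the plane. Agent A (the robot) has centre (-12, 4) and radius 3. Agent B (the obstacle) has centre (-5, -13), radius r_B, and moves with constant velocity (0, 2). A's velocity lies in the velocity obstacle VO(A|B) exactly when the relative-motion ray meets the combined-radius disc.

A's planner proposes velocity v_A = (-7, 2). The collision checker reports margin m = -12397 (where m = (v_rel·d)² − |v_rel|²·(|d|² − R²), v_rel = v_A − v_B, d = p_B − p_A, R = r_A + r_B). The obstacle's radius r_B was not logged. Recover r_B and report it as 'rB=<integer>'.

m = -12397
d = (7, -17);  v_rel = (-7, 0),  |v_rel|² = 49
v_rel×d = (-7)·(-17) − (0)·(7) = 119
since m = R²·49 − 119²:  R² = (14161 + -12397) / 49 = 36
R = √36 = 6  ⇒  r_B = 6 − 3 = 3

rB=3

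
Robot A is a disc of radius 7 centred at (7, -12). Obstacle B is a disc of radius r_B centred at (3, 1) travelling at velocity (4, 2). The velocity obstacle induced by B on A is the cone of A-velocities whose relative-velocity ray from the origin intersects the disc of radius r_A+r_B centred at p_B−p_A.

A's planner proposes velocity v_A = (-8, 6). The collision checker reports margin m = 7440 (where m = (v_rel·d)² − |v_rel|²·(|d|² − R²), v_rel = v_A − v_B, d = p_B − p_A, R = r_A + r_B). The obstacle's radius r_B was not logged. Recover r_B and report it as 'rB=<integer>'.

m = 7440
d = (-4, 13);  v_rel = (-12, 4),  |v_rel|² = 160
v_rel×d = (-12)·(13) − (4)·(-4) = -140
since m = R²·160 − (-140)²:  R² = (19600 + 7440) / 160 = 169
R = √169 = 13  ⇒  r_B = 13 − 7 = 6

rB=6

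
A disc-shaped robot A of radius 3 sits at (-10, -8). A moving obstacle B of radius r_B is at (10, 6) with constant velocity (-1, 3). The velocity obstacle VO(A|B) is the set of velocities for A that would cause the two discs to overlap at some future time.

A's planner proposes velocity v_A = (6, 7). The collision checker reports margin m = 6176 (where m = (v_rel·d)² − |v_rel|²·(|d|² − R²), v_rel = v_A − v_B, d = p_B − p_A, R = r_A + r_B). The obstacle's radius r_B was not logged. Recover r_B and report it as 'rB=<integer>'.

m = 6176
d = (20, 14);  v_rel = (7, 4),  |v_rel|² = 65
v_rel×d = (7)·(14) − (4)·(20) = 18
since m = R²·65 − 18²:  R² = (324 + 6176) / 65 = 100
R = √100 = 10  ⇒  r_B = 10 − 3 = 7

rB=7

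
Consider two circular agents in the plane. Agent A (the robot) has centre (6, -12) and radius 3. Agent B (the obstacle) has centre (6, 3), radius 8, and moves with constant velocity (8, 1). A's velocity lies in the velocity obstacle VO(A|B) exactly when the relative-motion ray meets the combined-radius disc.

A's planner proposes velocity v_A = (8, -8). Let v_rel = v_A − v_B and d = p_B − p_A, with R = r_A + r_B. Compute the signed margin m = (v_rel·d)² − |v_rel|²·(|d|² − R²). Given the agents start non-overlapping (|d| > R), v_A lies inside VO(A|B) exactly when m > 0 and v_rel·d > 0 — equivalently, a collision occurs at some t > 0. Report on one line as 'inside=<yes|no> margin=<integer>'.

d = (0, 15),  |d|² = 225;  R = 3+8 = 11,  c = 225−11² = 104
v_rel = (0, -9),  |v_rel|² = 81;  v_rel·d = (0)·(0) + (-9)·(15) = -135
81·t² + 270·t + 104 = 0  ⇒  m = (-135)² − 81·104 = 9801
m = 9801 > 0,  v_rel·d = -135 < 0  ⇒  outside

inside=no margin=9801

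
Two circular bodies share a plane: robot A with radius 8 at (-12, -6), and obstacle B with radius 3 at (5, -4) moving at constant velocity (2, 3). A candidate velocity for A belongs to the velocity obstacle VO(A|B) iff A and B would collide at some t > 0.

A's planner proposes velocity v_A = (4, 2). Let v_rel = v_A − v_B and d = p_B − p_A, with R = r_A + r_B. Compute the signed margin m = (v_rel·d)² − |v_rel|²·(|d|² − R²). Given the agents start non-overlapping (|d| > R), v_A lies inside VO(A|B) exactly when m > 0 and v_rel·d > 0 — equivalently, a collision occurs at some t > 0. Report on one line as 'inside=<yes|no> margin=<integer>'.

d = (17, 2),  |d|² = 293;  R = 8+3 = 11,  c = 293−11² = 172
v_rel = (2, -1),  |v_rel|² = 5;  v_rel·d = (2)·(17) + (-1)·(2) = 32
5·t² − 64·t + 172 = 0  ⇒  m = 32² − 5·172 = 164
m = 164 > 0,  v_rel·d = 32 > 0  ⇒  inside

inside=yes margin=164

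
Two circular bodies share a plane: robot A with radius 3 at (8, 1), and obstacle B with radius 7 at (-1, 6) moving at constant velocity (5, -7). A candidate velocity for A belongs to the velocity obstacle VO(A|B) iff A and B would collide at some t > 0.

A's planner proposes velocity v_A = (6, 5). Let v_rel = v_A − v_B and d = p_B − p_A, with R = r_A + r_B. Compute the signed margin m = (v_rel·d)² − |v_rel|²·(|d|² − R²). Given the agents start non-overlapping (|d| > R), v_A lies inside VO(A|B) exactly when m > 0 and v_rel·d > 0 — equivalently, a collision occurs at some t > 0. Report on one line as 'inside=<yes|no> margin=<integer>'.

d = (-9, 5),  |d|² = 106;  R = 3+7 = 10,  c = 106−10² = 6
v_rel = (1, 12),  |v_rel|² = 145;  v_rel·d = (1)·(-9) + (12)·(5) = 51
145·t² − 102·t + 6 = 0  ⇒  m = 51² − 145·6 = 1731
m = 1731 > 0,  v_rel·d = 51 > 0  ⇒  inside

inside=yes margin=1731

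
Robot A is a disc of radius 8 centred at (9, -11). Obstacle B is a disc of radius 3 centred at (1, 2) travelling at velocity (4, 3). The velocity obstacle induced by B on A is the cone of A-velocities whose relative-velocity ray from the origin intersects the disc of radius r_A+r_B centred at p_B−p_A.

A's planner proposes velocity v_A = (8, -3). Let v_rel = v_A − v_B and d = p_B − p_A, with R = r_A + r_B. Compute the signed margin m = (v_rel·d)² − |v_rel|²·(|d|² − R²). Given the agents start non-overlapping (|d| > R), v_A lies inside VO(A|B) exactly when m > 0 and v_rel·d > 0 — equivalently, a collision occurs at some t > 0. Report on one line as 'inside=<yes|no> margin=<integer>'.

d = (-8, 13),  |d|² = 233;  R = 8+3 = 11,  c = 233−11² = 112
v_rel = (4, -6),  |v_rel|² = 52;  v_rel·d = (4)·(-8) + (-6)·(13) = -110
52·t² + 220·t + 112 = 0  ⇒  m = (-110)² − 52·112 = 6276
m = 6276 > 0,  v_rel·d = -110 < 0  ⇒  outside

inside=no margin=6276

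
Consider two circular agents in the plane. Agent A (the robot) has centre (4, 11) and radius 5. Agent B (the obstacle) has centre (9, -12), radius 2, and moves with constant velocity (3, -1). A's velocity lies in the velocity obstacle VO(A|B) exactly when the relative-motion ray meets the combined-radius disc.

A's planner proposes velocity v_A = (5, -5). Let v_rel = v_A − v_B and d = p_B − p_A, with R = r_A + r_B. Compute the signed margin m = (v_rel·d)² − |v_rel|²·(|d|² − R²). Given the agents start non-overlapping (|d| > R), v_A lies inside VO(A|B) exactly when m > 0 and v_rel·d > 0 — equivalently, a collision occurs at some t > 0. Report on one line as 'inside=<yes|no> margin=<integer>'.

d = (5, -23),  |d|² = 554;  R = 5+2 = 7,  c = 554−7² = 505
v_rel = (2, -4),  |v_rel|² = 20;  v_rel·d = (2)·(5) + (-4)·(-23) = 102
20·t² − 204·t + 505 = 0  ⇒  m = 102² − 20·505 = 304
m = 304 > 0,  v_rel·d = 102 > 0  ⇒  inside

inside=yes margin=304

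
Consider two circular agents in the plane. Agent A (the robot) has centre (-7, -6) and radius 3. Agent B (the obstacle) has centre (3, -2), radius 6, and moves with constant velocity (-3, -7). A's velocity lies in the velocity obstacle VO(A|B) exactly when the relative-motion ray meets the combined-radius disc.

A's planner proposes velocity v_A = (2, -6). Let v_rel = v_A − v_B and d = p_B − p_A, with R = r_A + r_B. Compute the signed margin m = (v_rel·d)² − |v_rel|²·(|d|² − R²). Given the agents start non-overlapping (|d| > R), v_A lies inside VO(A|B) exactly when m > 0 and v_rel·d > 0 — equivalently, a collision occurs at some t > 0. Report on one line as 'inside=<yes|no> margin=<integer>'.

d = (10, 4),  |d|² = 116;  R = 3+6 = 9,  c = 116−9² = 35
v_rel = (5, 1),  |v_rel|² = 26;  v_rel·d = (5)·(10) + (1)·(4) = 54
26·t² − 108·t + 35 = 0  ⇒  m = 54² − 26·35 = 2006
m = 2006 > 0,  v_rel·d = 54 > 0  ⇒  inside

inside=yes margin=2006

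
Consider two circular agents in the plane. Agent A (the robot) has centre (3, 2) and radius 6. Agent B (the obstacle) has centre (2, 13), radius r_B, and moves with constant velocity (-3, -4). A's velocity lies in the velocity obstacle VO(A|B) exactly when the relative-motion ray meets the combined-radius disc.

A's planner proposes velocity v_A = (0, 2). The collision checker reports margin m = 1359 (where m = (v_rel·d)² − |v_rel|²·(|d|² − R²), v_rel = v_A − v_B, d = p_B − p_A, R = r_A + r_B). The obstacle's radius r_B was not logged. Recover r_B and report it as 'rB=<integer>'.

m = 1359
d = (-1, 11);  v_rel = (3, 6),  |v_rel|² = 45
v_rel×d = (3)·(11) − (6)·(-1) = 39
since m = R²·45 − 39²:  R² = (1521 + 1359) / 45 = 64
R = √64 = 8  ⇒  r_B = 8 − 6 = 2

rB=2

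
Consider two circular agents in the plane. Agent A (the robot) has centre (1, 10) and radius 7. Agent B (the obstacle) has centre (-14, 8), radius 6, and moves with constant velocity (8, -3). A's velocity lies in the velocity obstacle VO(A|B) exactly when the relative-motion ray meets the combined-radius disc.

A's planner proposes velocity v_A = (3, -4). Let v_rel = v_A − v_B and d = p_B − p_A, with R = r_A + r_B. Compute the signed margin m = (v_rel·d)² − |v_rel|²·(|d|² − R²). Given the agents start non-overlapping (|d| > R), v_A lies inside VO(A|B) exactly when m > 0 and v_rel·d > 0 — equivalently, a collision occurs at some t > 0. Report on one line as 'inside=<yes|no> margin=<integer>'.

d = (-15, -2),  |d|² = 229;  R = 7+6 = 13,  c = 229−13² = 60
v_rel = (-5, -1),  |v_rel|² = 26;  v_rel·d = (-5)·(-15) + (-1)·(-2) = 77
26·t² − 154·t + 60 = 0  ⇒  m = 77² − 26·60 = 4369
m = 4369 > 0,  v_rel·d = 77 > 0  ⇒  inside

inside=yes margin=4369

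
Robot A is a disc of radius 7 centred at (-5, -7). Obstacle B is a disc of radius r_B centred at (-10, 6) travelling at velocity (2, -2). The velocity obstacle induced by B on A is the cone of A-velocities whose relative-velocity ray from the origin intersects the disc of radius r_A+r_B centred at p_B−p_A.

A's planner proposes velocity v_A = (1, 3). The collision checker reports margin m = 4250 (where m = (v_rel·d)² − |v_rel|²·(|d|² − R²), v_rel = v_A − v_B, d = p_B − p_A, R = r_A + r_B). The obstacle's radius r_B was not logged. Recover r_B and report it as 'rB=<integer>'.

m = 4250
d = (-5, 13);  v_rel = (-1, 5),  |v_rel|² = 26
v_rel×d = (-1)·(13) − (5)·(-5) = 12
since m = R²·26 − 12²:  R² = (144 + 4250) / 26 = 169
R = √169 = 13  ⇒  r_B = 13 − 7 = 6

rB=6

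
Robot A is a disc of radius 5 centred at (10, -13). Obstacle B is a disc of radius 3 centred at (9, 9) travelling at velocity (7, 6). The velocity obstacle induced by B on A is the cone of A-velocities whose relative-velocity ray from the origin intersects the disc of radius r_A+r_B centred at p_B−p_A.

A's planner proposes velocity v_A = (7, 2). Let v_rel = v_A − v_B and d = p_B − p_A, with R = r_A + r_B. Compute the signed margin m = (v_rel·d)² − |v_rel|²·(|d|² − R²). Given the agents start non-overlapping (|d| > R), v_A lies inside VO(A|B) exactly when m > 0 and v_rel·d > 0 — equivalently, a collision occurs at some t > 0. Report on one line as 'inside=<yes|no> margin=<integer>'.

d = (-1, 22),  |d|² = 485;  R = 5+3 = 8,  c = 485−8² = 421
v_rel = (0, -4),  |v_rel|² = 16;  v_rel·d = (0)·(-1) + (-4)·(22) = -88
16·t² + 176·t + 421 = 0  ⇒  m = (-88)² − 16·421 = 1008
m = 1008 > 0,  v_rel·d = -88 < 0  ⇒  outside

inside=no margin=1008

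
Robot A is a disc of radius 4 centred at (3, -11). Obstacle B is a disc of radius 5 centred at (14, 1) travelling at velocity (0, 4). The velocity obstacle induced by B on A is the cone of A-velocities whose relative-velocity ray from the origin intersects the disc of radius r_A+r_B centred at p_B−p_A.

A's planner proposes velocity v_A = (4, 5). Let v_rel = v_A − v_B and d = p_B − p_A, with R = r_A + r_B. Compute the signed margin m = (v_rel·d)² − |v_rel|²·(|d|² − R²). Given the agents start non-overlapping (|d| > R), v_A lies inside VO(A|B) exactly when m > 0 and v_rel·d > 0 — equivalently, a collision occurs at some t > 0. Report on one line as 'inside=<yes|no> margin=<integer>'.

d = (11, 12),  |d|² = 265;  R = 4+5 = 9,  c = 265−9² = 184
v_rel = (4, 1),  |v_rel|² = 17;  v_rel·d = (4)·(11) + (1)·(12) = 56
17·t² − 112·t + 184 = 0  ⇒  m = 56² − 17·184 = 8
m = 8 > 0,  v_rel·d = 56 > 0  ⇒  inside

inside=yes margin=8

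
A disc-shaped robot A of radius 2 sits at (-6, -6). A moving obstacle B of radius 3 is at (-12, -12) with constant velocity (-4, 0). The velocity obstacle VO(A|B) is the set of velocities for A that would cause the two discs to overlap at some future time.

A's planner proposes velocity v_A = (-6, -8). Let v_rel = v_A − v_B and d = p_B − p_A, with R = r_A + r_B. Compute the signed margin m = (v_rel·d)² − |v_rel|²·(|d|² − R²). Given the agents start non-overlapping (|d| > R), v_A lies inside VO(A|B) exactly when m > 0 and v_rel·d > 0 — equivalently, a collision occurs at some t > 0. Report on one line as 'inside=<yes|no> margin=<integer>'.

d = (-6, -6),  |d|² = 72;  R = 2+3 = 5,  c = 72−5² = 47
v_rel = (-2, -8),  |v_rel|² = 68;  v_rel·d = (-2)·(-6) + (-8)·(-6) = 60
68·t² − 120·t + 47 = 0  ⇒  m = 60² − 68·47 = 404
m = 404 > 0,  v_rel·d = 60 > 0  ⇒  inside

inside=yes margin=404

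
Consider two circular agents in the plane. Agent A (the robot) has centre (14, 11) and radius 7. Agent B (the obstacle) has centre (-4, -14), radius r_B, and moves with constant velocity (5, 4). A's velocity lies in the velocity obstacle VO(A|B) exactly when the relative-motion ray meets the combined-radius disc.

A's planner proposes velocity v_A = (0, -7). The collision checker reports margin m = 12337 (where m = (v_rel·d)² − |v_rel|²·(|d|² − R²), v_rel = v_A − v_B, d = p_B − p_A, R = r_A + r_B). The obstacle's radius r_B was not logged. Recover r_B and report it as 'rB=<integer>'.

m = 12337
d = (-18, -25);  v_rel = (-5, -11),  |v_rel|² = 146
v_rel×d = (-5)·(-25) − (-11)·(-18) = -73
since m = R²·146 − (-73)²:  R² = (5329 + 12337) / 146 = 121
R = √121 = 11  ⇒  r_B = 11 − 7 = 4

rB=4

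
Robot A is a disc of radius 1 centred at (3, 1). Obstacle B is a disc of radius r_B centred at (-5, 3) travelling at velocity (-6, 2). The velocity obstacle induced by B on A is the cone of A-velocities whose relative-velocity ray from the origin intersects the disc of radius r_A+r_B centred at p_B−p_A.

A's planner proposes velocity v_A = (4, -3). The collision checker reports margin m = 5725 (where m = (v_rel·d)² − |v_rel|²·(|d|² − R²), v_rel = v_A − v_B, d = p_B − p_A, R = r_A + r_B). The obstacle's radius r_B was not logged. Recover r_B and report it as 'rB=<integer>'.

m = 5725
d = (-8, 2);  v_rel = (10, -5),  |v_rel|² = 125
v_rel×d = (10)·(2) − (-5)·(-8) = -20
since m = R²·125 − (-20)²:  R² = (400 + 5725) / 125 = 49
R = √49 = 7  ⇒  r_B = 7 − 1 = 6

rB=6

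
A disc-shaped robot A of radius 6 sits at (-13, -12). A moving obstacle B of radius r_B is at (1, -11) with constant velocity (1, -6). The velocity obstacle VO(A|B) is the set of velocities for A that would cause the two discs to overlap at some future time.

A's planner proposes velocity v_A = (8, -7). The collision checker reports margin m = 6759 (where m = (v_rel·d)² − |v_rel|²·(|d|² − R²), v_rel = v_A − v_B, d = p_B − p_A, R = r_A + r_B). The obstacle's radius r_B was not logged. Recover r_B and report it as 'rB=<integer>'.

m = 6759
d = (14, 1);  v_rel = (7, -1),  |v_rel|² = 50
v_rel×d = (7)·(1) − (-1)·(14) = 21
since m = R²·50 − 21²:  R² = (441 + 6759) / 50 = 144
R = √144 = 12  ⇒  r_B = 12 − 6 = 6

rB=6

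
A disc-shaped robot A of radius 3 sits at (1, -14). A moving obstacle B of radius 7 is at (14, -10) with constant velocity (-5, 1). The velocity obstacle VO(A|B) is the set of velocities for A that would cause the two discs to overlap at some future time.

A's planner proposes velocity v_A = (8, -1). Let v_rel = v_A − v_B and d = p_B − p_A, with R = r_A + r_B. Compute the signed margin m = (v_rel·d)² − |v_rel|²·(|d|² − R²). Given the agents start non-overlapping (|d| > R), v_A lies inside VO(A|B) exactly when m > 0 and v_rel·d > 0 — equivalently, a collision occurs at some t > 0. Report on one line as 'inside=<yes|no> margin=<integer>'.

d = (13, 4),  |d|² = 185;  R = 3+7 = 10,  c = 185−10² = 85
v_rel = (13, -2),  |v_rel|² = 173;  v_rel·d = (13)·(13) + (-2)·(4) = 161
173·t² − 322·t + 85 = 0  ⇒  m = 161² − 173·85 = 11216
m = 11216 > 0,  v_rel·d = 161 > 0  ⇒  inside

inside=yes margin=11216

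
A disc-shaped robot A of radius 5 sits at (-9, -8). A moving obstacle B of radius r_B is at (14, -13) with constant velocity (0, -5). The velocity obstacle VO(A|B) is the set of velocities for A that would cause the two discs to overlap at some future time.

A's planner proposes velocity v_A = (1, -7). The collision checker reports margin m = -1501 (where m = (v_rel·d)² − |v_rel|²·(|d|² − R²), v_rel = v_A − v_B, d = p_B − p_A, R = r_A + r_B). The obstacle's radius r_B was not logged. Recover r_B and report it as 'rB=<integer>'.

m = -1501
d = (23, -5);  v_rel = (1, -2),  |v_rel|² = 5
v_rel×d = (1)·(-5) − (-2)·(23) = 41
since m = R²·5 − 41²:  R² = (1681 + -1501) / 5 = 36
R = √36 = 6  ⇒  r_B = 6 − 5 = 1

rB=1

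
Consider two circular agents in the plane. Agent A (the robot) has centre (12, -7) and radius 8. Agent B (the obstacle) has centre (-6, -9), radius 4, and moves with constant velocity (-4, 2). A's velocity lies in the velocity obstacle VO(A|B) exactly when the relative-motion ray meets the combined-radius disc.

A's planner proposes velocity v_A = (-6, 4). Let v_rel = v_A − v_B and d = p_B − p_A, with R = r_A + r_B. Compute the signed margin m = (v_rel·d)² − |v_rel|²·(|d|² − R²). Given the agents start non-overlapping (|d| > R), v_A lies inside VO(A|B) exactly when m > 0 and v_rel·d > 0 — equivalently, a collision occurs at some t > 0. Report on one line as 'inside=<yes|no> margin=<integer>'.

d = (-18, -2),  |d|² = 328;  R = 8+4 = 12,  c = 328−12² = 184
v_rel = (-2, 2),  |v_rel|² = 8;  v_rel·d = (-2)·(-18) + (2)·(-2) = 32
8·t² − 64·t + 184 = 0  ⇒  m = 32² − 8·184 = -448
m = -448 < 0,  v_rel·d = 32 > 0  ⇒  outside

inside=no margin=-448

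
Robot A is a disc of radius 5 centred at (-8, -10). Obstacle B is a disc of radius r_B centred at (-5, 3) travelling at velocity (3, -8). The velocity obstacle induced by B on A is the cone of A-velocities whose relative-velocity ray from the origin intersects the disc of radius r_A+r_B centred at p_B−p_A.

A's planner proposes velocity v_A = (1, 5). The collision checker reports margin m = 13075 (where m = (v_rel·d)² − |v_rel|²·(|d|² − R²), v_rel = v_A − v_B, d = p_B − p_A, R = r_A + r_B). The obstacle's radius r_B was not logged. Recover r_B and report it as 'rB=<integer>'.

m = 13075
d = (3, 13);  v_rel = (-2, 13),  |v_rel|² = 173
v_rel×d = (-2)·(13) − (13)·(3) = -65
since m = R²·173 − (-65)²:  R² = (4225 + 13075) / 173 = 100
R = √100 = 10  ⇒  r_B = 10 − 5 = 5

rB=5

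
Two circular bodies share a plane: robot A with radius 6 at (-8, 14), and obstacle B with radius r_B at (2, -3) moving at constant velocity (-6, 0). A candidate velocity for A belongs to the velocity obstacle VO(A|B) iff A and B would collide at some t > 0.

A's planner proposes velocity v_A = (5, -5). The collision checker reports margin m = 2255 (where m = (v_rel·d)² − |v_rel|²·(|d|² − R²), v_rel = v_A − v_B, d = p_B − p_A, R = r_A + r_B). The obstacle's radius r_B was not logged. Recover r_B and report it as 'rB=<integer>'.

m = 2255
d = (10, -17);  v_rel = (11, -5),  |v_rel|² = 146
v_rel×d = (11)·(-17) − (-5)·(10) = -137
since m = R²·146 − (-137)²:  R² = (18769 + 2255) / 146 = 144
R = √144 = 12  ⇒  r_B = 12 − 6 = 6

rB=6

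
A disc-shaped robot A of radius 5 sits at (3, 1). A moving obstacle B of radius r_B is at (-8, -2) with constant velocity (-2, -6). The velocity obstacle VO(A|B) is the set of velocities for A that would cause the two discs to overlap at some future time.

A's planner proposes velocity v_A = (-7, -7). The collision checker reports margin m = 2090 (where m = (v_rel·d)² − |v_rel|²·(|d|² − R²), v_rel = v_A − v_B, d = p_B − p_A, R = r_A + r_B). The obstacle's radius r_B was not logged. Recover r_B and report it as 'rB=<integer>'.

m = 2090
d = (-11, -3);  v_rel = (-5, -1),  |v_rel|² = 26
v_rel×d = (-5)·(-3) − (-1)·(-11) = 4
since m = R²·26 − 4²:  R² = (16 + 2090) / 26 = 81
R = √81 = 9  ⇒  r_B = 9 − 5 = 4

rB=4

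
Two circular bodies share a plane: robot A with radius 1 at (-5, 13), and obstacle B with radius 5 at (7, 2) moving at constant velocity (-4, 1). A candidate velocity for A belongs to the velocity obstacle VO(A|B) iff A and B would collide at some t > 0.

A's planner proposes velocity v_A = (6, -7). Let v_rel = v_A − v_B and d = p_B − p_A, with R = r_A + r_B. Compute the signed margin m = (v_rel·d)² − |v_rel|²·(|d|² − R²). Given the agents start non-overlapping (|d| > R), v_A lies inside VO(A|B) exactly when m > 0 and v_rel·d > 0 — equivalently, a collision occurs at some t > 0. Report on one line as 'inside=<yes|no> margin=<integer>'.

d = (12, -11),  |d|² = 265;  R = 1+5 = 6,  c = 265−6² = 229
v_rel = (10, -8),  |v_rel|² = 164;  v_rel·d = (10)·(12) + (-8)·(-11) = 208
164·t² − 416·t + 229 = 0  ⇒  m = 208² − 164·229 = 5708
m = 5708 > 0,  v_rel·d = 208 > 0  ⇒  inside

inside=yes margin=5708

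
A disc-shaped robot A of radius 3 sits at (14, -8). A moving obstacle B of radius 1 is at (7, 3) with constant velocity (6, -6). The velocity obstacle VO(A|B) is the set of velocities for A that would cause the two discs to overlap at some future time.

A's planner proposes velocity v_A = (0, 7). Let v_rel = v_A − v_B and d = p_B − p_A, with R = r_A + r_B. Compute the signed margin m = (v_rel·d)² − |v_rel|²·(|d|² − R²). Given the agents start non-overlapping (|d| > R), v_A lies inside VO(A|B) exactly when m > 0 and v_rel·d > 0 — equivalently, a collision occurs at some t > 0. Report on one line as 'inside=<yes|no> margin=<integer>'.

d = (-7, 11),  |d|² = 170;  R = 3+1 = 4,  c = 170−4² = 154
v_rel = (-6, 13),  |v_rel|² = 205;  v_rel·d = (-6)·(-7) + (13)·(11) = 185
205·t² − 370·t + 154 = 0  ⇒  m = 185² − 205·154 = 2655
m = 2655 > 0,  v_rel·d = 185 > 0  ⇒  inside

inside=yes margin=2655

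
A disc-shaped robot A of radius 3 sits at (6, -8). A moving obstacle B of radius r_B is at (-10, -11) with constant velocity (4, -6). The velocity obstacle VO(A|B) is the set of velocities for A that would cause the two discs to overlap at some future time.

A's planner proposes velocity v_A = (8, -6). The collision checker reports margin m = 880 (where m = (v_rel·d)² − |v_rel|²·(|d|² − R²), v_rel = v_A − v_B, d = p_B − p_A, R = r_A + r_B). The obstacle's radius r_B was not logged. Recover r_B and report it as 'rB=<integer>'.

m = 880
d = (-16, -3);  v_rel = (4, 0),  |v_rel|² = 16
v_rel×d = (4)·(-3) − (0)·(-16) = -12
since m = R²·16 − (-12)²:  R² = (144 + 880) / 16 = 64
R = √64 = 8  ⇒  r_B = 8 − 3 = 5

rB=5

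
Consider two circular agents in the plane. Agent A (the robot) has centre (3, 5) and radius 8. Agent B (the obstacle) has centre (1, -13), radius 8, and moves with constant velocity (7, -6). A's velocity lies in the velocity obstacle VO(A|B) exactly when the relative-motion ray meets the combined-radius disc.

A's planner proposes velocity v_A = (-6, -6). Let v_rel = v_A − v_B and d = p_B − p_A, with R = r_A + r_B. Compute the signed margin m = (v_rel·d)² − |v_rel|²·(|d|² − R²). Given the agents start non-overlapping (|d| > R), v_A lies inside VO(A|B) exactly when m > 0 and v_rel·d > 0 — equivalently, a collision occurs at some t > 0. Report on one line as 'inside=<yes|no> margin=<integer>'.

d = (-2, -18),  |d|² = 328;  R = 8+8 = 16,  c = 328−16² = 72
v_rel = (-13, 0),  |v_rel|² = 169;  v_rel·d = (-13)·(-2) + (0)·(-18) = 26
169·t² − 52·t + 72 = 0  ⇒  m = 26² − 169·72 = -11492
m = -11492 < 0,  v_rel·d = 26 > 0  ⇒  outside

inside=no margin=-11492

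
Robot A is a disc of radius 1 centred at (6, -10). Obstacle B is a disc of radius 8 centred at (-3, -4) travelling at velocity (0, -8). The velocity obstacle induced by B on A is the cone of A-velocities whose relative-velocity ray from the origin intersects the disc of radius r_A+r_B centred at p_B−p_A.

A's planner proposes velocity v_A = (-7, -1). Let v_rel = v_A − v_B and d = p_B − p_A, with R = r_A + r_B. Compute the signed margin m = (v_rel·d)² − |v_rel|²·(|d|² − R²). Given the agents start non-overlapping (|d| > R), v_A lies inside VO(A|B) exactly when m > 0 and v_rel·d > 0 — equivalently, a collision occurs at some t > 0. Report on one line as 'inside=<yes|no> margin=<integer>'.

d = (-9, 6),  |d|² = 117;  R = 1+8 = 9,  c = 117−9² = 36
v_rel = (-7, 7),  |v_rel|² = 98;  v_rel·d = (-7)·(-9) + (7)·(6) = 105
98·t² − 210·t + 36 = 0  ⇒  m = 105² − 98·36 = 7497
m = 7497 > 0,  v_rel·d = 105 > 0  ⇒  inside

inside=yes margin=7497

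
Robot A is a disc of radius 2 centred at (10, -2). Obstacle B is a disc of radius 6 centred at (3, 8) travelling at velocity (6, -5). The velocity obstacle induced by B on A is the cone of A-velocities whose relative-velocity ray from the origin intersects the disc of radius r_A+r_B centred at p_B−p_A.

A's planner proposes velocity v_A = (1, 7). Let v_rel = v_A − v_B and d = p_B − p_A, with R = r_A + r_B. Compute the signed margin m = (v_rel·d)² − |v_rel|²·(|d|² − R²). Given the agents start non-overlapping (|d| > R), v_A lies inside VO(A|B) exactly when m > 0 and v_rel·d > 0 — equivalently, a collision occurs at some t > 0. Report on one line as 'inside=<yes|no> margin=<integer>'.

d = (-7, 10),  |d|² = 149;  R = 2+6 = 8,  c = 149−8² = 85
v_rel = (-5, 12),  |v_rel|² = 169;  v_rel·d = (-5)·(-7) + (12)·(10) = 155
169·t² − 310·t + 85 = 0  ⇒  m = 155² − 169·85 = 9660
m = 9660 > 0,  v_rel·d = 155 > 0  ⇒  inside

inside=yes margin=9660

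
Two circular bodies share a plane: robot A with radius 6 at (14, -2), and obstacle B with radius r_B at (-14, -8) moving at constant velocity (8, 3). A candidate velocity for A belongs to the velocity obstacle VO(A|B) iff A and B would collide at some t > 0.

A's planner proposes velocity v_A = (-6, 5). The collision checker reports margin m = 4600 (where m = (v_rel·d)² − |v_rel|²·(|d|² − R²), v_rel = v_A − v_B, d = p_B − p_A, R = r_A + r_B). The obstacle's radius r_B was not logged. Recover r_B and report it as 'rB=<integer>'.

m = 4600
d = (-28, -6);  v_rel = (-14, 2),  |v_rel|² = 200
v_rel×d = (-14)·(-6) − (2)·(-28) = 140
since m = R²·200 − 140²:  R² = (19600 + 4600) / 200 = 121
R = √121 = 11  ⇒  r_B = 11 − 6 = 5

rB=5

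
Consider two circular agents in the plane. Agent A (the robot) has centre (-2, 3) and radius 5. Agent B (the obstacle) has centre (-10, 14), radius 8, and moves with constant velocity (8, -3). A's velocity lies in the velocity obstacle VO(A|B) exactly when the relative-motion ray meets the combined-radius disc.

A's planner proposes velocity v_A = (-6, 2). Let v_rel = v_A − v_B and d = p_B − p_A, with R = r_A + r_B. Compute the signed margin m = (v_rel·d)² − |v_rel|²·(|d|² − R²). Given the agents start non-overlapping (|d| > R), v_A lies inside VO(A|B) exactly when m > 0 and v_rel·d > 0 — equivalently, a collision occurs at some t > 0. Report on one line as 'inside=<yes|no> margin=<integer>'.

d = (-8, 11),  |d|² = 185;  R = 5+8 = 13,  c = 185−13² = 16
v_rel = (-14, 5),  |v_rel|² = 221;  v_rel·d = (-14)·(-8) + (5)·(11) = 167
221·t² − 334·t + 16 = 0  ⇒  m = 167² − 221·16 = 24353
m = 24353 > 0,  v_rel·d = 167 > 0  ⇒  inside

inside=yes margin=24353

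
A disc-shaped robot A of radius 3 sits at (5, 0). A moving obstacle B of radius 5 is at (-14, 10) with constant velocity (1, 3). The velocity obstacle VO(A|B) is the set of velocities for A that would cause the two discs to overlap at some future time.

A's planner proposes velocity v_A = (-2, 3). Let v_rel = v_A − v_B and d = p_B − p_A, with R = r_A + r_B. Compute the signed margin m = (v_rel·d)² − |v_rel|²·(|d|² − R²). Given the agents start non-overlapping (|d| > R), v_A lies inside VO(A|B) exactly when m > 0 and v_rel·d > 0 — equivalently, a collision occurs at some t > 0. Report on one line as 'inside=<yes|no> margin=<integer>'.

d = (-19, 10),  |d|² = 461;  R = 3+5 = 8,  c = 461−8² = 397
v_rel = (-3, 0),  |v_rel|² = 9;  v_rel·d = (-3)·(-19) + (0)·(10) = 57
9·t² − 114·t + 397 = 0  ⇒  m = 57² − 9·397 = -324
m = -324 < 0,  v_rel·d = 57 > 0  ⇒  outside

inside=no margin=-324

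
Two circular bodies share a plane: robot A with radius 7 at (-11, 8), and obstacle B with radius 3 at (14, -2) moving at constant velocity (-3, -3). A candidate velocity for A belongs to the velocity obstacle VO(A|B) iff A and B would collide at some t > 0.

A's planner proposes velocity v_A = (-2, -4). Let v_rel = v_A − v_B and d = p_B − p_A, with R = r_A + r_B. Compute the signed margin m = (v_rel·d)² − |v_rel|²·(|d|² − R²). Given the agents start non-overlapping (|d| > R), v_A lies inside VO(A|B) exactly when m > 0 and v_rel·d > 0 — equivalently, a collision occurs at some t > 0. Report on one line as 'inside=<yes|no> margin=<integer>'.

d = (25, -10),  |d|² = 725;  R = 7+3 = 10,  c = 725−10² = 625
v_rel = (1, -1),  |v_rel|² = 2;  v_rel·d = (1)·(25) + (-1)·(-10) = 35
2·t² − 70·t + 625 = 0  ⇒  m = 35² − 2·625 = -25
m = -25 < 0,  v_rel·d = 35 > 0  ⇒  outside

inside=no margin=-25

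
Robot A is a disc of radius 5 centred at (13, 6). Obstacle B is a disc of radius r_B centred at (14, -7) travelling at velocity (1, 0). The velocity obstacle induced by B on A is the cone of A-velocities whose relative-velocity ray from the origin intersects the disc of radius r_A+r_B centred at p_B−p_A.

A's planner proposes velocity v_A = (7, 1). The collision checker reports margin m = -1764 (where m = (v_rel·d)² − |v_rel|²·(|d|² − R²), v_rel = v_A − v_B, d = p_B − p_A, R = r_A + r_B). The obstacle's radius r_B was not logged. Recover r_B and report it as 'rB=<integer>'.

m = -1764
d = (1, -13);  v_rel = (6, 1),  |v_rel|² = 37
v_rel×d = (6)·(-13) − (1)·(1) = -79
since m = R²·37 − (-79)²:  R² = (6241 + -1764) / 37 = 121
R = √121 = 11  ⇒  r_B = 11 − 5 = 6

rB=6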